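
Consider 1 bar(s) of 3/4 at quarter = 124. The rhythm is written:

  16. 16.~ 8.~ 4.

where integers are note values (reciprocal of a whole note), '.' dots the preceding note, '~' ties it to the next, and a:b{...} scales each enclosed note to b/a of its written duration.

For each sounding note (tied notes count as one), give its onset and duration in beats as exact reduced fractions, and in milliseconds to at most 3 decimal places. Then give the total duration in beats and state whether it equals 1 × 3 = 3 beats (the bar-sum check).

1) 0.0ms=0b +181.452ms=3/8b
2) 181.452ms=3/8b +1270.161ms=21/8b
Σ=3b of 3 (124bpm 3/4) — PASS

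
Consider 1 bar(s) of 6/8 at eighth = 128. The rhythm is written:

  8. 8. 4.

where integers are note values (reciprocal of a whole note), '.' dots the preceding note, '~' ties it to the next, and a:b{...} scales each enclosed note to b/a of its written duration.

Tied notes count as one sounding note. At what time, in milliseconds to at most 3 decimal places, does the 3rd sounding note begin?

note 3 onset = 3b = 1406.25ms

1. 0.0ms @ 0 + 703.125ms (3/2)
2. 703.125ms @ 3/2 + 703.125ms (3/2)
3. 1406.25ms @ 3 + 1406.25ms (3)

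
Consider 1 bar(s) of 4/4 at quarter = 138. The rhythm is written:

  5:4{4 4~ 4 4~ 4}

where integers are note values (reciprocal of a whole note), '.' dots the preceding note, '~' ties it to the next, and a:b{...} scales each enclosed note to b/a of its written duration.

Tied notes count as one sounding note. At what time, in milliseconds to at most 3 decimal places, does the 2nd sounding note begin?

1. 0.0ms @ 0 + 347.826ms (4/5)
2. 347.826ms @ 4/5 + 695.652ms (8/5)
3. 1043.478ms @ 12/5 + 695.652ms (8/5)

note 2 onset = 4/5b = 347.826ms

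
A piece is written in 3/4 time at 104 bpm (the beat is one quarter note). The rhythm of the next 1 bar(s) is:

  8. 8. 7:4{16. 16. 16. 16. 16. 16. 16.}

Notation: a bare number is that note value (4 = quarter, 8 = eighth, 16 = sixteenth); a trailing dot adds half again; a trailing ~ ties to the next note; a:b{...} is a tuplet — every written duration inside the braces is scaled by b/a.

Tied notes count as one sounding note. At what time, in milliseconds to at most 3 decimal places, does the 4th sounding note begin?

note 4 onset = 12/7b = 989.011ms

1. 0.0ms @ 0 + 432.692ms (3/4)
2. 432.692ms @ 3/4 + 432.692ms (3/4)
3. 865.385ms @ 3/2 + 123.626ms (3/14)
4. 989.011ms @ 12/7 + 123.626ms (3/14)
5. 1112.637ms @ 27/14 + 123.626ms (3/14)
6. 1236.264ms @ 15/7 + 123.626ms (3/14)
7. 1359.89ms @ 33/14 + 123.626ms (3/14)
8. 1483.516ms @ 18/7 + 123.626ms (3/14)
9. 1607.143ms @ 39/14 + 123.626ms (3/14)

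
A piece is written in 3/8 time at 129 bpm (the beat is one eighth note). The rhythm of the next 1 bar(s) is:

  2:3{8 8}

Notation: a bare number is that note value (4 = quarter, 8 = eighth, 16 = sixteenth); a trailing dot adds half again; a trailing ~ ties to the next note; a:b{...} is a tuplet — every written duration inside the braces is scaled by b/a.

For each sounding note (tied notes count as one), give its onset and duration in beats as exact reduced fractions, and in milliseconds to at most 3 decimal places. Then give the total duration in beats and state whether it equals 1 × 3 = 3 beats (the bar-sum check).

1) 0.0ms=0b +697.674ms=3/2b
2) 697.674ms=3/2b +697.674ms=3/2b
Σ=3b of 3 (129bpm 3/8) — PASS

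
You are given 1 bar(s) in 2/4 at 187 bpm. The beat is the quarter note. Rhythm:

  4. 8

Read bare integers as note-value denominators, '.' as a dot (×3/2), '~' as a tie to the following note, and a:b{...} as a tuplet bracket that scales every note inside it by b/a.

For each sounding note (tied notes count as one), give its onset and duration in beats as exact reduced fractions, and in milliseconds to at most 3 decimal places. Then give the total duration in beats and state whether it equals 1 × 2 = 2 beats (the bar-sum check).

1) 0.0ms=0b +481.283ms=3/2b
2) 481.283ms=3/2b +160.428ms=1/2b
Σ=2b of 2 (187bpm 2/4) — PASS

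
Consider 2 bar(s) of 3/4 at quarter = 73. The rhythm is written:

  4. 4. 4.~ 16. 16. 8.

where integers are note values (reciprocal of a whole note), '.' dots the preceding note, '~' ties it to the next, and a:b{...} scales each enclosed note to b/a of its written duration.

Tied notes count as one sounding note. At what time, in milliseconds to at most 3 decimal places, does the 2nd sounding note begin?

1. 0.0ms @ 0 + 1232.877ms (3/2)
2. 1232.877ms @ 3/2 + 1232.877ms (3/2)
3. 2465.753ms @ 3 + 1541.096ms (15/8)
4. 4006.849ms @ 39/8 + 308.219ms (3/8)
5. 4315.068ms @ 21/4 + 616.438ms (3/4)

note 2 onset = 3/2b = 1232.877ms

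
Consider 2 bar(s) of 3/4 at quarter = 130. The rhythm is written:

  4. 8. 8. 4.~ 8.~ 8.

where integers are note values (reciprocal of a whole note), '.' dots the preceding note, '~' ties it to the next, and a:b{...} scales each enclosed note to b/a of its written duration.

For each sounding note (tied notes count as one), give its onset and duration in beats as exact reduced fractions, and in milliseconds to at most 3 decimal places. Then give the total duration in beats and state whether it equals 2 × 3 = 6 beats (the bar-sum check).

1) 0.0ms=0b +692.308ms=3/2b
2) 692.308ms=3/2b +346.154ms=3/4b
3) 1038.462ms=9/4b +346.154ms=3/4b
4) 1384.615ms=3b +1384.615ms=3b
Σ=6b of 6 (130bpm 3/4) — PASS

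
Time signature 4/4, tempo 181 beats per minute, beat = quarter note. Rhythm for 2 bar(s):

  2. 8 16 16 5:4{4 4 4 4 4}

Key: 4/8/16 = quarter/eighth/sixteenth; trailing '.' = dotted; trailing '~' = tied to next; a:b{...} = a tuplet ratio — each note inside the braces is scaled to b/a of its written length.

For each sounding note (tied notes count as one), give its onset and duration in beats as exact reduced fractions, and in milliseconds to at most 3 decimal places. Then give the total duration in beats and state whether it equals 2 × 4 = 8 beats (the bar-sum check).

1) 0.0ms=0b +994.475ms=3b
2) 994.475ms=3b +165.746ms=1/2b
3) 1160.221ms=7/2b +82.873ms=1/4b
4) 1243.094ms=15/4b +82.873ms=1/4b
5) 1325.967ms=4b +265.193ms=4/5b
6) 1591.16ms=24/5b +265.193ms=4/5b
7) 1856.354ms=28/5b +265.193ms=4/5b
8) 2121.547ms=32/5b +265.193ms=4/5b
9) 2386.74ms=36/5b +265.193ms=4/5b
Σ=8b of 8 (181bpm 4/4) — PASS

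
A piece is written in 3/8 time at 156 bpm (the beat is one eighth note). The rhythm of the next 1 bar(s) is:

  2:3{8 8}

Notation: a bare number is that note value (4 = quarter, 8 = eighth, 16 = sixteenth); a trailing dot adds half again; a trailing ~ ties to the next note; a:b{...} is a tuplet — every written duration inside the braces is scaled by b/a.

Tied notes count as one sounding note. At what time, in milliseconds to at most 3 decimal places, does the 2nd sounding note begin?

1. 0.0ms @ 0 + 576.923ms (3/2)
2. 576.923ms @ 3/2 + 576.923ms (3/2)

note 2 onset = 3/2b = 576.923ms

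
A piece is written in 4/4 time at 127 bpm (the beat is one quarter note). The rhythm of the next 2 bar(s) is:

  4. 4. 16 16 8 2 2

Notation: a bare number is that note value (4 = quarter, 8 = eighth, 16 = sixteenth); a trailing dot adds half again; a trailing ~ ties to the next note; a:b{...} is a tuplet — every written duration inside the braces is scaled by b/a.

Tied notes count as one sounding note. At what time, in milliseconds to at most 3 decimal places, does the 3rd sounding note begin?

1. 0.0ms @ 0 + 708.661ms (3/2)
2. 708.661ms @ 3/2 + 708.661ms (3/2)
3. 1417.323ms @ 3 + 118.11ms (1/4)
4. 1535.433ms @ 13/4 + 118.11ms (1/4)
5. 1653.543ms @ 7/2 + 236.22ms (1/2)
6. 1889.764ms @ 4 + 944.882ms (2)
7. 2834.646ms @ 6 + 944.882ms (2)

note 3 onset = 3b = 1417.323ms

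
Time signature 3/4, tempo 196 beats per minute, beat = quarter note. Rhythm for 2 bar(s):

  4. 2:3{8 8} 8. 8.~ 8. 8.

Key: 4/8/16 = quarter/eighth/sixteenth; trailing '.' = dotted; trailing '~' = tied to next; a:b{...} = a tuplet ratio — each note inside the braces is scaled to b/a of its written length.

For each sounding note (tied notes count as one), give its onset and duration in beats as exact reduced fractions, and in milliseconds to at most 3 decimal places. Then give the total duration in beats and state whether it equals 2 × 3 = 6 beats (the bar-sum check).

1) 0.0ms=0b +459.184ms=3/2b
2) 459.184ms=3/2b +229.592ms=3/4b
3) 688.776ms=9/4b +229.592ms=3/4b
4) 918.367ms=3b +229.592ms=3/4b
5) 1147.959ms=15/4b +459.184ms=3/2b
6) 1607.143ms=21/4b +229.592ms=3/4b
Σ=6b of 6 (196bpm 3/4) — PASS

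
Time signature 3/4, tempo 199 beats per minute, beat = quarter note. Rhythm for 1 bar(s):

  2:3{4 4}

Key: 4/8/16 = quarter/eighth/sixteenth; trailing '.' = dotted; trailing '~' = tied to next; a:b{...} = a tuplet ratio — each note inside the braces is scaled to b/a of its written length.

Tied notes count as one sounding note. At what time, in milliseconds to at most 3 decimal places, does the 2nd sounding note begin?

1. 0.0ms @ 0 + 452.261ms (3/2)
2. 452.261ms @ 3/2 + 452.261ms (3/2)

note 2 onset = 3/2b = 452.261ms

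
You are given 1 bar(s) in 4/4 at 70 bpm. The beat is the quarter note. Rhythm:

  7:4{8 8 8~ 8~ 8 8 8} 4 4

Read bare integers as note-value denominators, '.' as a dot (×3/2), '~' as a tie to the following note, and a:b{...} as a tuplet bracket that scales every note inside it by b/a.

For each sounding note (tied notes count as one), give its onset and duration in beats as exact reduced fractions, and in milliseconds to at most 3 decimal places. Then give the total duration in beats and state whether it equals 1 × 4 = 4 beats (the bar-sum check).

1) 0.0ms=0b +244.898ms=2/7b
2) 244.898ms=2/7b +244.898ms=2/7b
3) 489.796ms=4/7b +734.694ms=6/7b
4) 1224.49ms=10/7b +244.898ms=2/7b
5) 1469.388ms=12/7b +244.898ms=2/7b
6) 1714.286ms=2b +857.143ms=1b
7) 2571.429ms=3b +857.143ms=1b
Σ=4b of 4 (70bpm 4/4) — PASS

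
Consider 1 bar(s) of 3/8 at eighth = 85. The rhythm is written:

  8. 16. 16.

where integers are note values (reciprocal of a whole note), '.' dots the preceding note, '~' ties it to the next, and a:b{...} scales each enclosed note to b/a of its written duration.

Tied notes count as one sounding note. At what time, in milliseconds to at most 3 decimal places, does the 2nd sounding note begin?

note 2 onset = 3/2b = 1058.824ms

1. 0.0ms @ 0 + 1058.824ms (3/2)
2. 1058.824ms @ 3/2 + 529.412ms (3/4)
3. 1588.235ms @ 9/4 + 529.412ms (3/4)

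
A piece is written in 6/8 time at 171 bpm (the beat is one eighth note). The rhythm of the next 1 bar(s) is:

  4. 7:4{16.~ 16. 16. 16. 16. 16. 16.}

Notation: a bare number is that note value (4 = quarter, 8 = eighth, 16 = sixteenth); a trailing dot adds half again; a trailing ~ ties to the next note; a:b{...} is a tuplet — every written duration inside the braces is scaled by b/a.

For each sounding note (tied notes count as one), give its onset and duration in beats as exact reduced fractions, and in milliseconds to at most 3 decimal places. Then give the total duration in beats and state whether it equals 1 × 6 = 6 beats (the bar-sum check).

1) 0.0ms=0b +1052.632ms=3b
2) 1052.632ms=3b +300.752ms=6/7b
3) 1353.383ms=27/7b +150.376ms=3/7b
4) 1503.759ms=30/7b +150.376ms=3/7b
5) 1654.135ms=33/7b +150.376ms=3/7b
6) 1804.511ms=36/7b +150.376ms=3/7b
7) 1954.887ms=39/7b +150.376ms=3/7b
Σ=6b of 6 (171bpm 6/8) — PASS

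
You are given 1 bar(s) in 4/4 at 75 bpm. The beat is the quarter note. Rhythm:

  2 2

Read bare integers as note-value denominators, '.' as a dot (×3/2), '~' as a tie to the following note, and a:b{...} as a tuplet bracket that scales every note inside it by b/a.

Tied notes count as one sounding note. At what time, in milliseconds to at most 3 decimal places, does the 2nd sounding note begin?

1. 0.0ms @ 0 + 1600.0ms (2)
2. 1600.0ms @ 2 + 1600.0ms (2)

note 2 onset = 2b = 1600.0ms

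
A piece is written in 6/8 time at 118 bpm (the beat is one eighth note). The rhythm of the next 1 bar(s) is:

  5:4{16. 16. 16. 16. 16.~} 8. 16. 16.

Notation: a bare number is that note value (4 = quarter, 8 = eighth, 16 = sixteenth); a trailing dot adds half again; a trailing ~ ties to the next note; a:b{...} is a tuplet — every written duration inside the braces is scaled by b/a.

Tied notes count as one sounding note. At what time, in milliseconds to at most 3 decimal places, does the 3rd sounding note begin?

1. 0.0ms @ 0 + 305.085ms (3/5)
2. 305.085ms @ 3/5 + 305.085ms (3/5)
3. 610.169ms @ 6/5 + 305.085ms (3/5)
4. 915.254ms @ 9/5 + 305.085ms (3/5)
5. 1220.339ms @ 12/5 + 1067.797ms (21/10)
6. 2288.136ms @ 9/2 + 381.356ms (3/4)
7. 2669.492ms @ 21/4 + 381.356ms (3/4)

note 3 onset = 6/5b = 610.169ms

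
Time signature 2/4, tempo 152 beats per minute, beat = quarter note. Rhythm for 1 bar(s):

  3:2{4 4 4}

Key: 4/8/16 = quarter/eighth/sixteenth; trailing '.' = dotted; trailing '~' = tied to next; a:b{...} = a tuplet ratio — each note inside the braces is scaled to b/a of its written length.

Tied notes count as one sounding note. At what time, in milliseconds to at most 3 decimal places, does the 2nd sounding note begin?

1. 0.0ms @ 0 + 263.158ms (2/3)
2. 263.158ms @ 2/3 + 263.158ms (2/3)
3. 526.316ms @ 4/3 + 263.158ms (2/3)

note 2 onset = 2/3b = 263.158ms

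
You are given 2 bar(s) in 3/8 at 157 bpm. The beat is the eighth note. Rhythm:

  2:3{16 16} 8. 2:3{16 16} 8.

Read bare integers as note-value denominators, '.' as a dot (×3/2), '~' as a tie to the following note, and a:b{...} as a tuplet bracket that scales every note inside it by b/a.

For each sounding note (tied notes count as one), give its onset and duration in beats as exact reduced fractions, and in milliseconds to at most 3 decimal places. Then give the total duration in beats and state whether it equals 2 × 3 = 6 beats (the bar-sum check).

1) 0.0ms=0b +286.624ms=3/4b
2) 286.624ms=3/4b +286.624ms=3/4b
3) 573.248ms=3/2b +573.248ms=3/2b
4) 1146.497ms=3b +286.624ms=3/4b
5) 1433.121ms=15/4b +286.624ms=3/4b
6) 1719.745ms=9/2b +573.248ms=3/2b
Σ=6b of 6 (157bpm 3/8) — PASS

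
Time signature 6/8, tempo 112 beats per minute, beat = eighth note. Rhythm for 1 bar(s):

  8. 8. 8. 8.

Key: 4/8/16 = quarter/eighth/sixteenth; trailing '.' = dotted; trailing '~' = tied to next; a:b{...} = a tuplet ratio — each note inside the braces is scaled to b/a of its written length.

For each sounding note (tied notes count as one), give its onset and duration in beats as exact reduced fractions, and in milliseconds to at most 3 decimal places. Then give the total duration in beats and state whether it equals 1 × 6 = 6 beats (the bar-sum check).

1) 0.0ms=0b +803.571ms=3/2b
2) 803.571ms=3/2b +803.571ms=3/2b
3) 1607.143ms=3b +803.571ms=3/2b
4) 2410.714ms=9/2b +803.571ms=3/2b
Σ=6b of 6 (112bpm 6/8) — PASS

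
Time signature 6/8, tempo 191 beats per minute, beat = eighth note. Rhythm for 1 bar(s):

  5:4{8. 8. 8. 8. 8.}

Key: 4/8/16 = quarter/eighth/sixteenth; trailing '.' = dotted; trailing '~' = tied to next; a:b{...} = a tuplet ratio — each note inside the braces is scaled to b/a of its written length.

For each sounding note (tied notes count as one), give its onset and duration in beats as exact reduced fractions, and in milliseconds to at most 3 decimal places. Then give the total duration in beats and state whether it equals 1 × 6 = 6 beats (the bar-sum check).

1) 0.0ms=0b +376.963ms=6/5b
2) 376.963ms=6/5b +376.963ms=6/5b
3) 753.927ms=12/5b +376.963ms=6/5b
4) 1130.89ms=18/5b +376.963ms=6/5b
5) 1507.853ms=24/5b +376.963ms=6/5b
Σ=6b of 6 (191bpm 6/8) — PASS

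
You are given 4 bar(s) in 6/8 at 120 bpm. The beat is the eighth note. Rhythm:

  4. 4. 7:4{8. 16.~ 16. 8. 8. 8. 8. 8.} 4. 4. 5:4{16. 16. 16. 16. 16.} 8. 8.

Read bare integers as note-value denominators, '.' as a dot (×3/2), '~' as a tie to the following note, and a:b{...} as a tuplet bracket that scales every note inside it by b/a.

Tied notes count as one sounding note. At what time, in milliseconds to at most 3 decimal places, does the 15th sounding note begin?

1. 0.0ms @ 0 + 1500.0ms (3)
2. 1500.0ms @ 3 + 1500.0ms (3)
3. 3000.0ms @ 6 + 428.571ms (6/7)
4. 3428.571ms @ 48/7 + 428.571ms (6/7)
5. 3857.143ms @ 54/7 + 428.571ms (6/7)
6. 4285.714ms @ 60/7 + 428.571ms (6/7)
7. 4714.286ms @ 66/7 + 428.571ms (6/7)
8. 5142.857ms @ 72/7 + 428.571ms (6/7)
9. 5571.429ms @ 78/7 + 428.571ms (6/7)
10. 6000.0ms @ 12 + 1500.0ms (3)
11. 7500.0ms @ 15 + 1500.0ms (3)
12. 9000.0ms @ 18 + 300.0ms (3/5)
13. 9300.0ms @ 93/5 + 300.0ms (3/5)
14. 9600.0ms @ 96/5 + 300.0ms (3/5)
15. 9900.0ms @ 99/5 + 300.0ms (3/5)
16. 10200.0ms @ 102/5 + 300.0ms (3/5)
17. 10500.0ms @ 21 + 750.0ms (3/2)
18. 11250.0ms @ 45/2 + 750.0ms (3/2)

note 15 onset = 99/5b = 9900.0ms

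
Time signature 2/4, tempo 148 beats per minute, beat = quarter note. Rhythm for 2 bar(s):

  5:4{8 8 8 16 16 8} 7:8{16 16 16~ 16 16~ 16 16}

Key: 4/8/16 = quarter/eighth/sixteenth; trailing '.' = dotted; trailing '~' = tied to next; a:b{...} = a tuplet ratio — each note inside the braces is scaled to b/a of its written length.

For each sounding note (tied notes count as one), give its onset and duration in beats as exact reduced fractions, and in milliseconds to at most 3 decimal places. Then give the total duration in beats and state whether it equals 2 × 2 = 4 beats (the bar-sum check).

1) 0.0ms=0b +162.162ms=2/5b
2) 162.162ms=2/5b +162.162ms=2/5b
3) 324.324ms=4/5b +162.162ms=2/5b
4) 486.486ms=6/5b +81.081ms=1/5b
5) 567.568ms=7/5b +81.081ms=1/5b
6) 648.649ms=8/5b +162.162ms=2/5b
7) 810.811ms=2b +115.83ms=2/7b
8) 926.641ms=16/7b +115.83ms=2/7b
9) 1042.471ms=18/7b +231.66ms=4/7b
10) 1274.131ms=22/7b +231.66ms=4/7b
11) 1505.792ms=26/7b +115.83ms=2/7b
Σ=4b of 4 (148bpm 2/4) — PASS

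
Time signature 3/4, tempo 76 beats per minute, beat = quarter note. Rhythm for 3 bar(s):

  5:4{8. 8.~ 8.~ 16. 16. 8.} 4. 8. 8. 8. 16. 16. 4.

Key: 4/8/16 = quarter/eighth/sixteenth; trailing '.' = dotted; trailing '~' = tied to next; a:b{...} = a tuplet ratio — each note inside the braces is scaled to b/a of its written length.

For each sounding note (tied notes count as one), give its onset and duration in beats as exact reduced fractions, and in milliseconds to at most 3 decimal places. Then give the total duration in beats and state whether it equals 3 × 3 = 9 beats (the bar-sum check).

1) 0.0ms=0b +473.684ms=3/5b
2) 473.684ms=3/5b +1184.211ms=3/2b
3) 1657.895ms=21/10b +236.842ms=3/10b
4) 1894.737ms=12/5b +473.684ms=3/5b
5) 2368.421ms=3b +1184.211ms=3/2b
6) 3552.632ms=9/2b +592.105ms=3/4b
7) 4144.737ms=21/4b +592.105ms=3/4b
8) 4736.842ms=6b +592.105ms=3/4b
9) 5328.947ms=27/4b +296.053ms=3/8b
10) 5625.0ms=57/8b +296.053ms=3/8b
11) 5921.053ms=15/2b +1184.211ms=3/2b
Σ=9b of 9 (76bpm 3/4) — PASS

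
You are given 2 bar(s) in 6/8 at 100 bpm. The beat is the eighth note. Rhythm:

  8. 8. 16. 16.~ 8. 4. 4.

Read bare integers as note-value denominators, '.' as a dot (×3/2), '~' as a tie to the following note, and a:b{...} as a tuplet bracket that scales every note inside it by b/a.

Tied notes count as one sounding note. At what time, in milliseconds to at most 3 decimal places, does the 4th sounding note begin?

1. 0.0ms @ 0 + 900.0ms (3/2)
2. 900.0ms @ 3/2 + 900.0ms (3/2)
3. 1800.0ms @ 3 + 450.0ms (3/4)
4. 2250.0ms @ 15/4 + 1350.0ms (9/4)
5. 3600.0ms @ 6 + 1800.0ms (3)
6. 5400.0ms @ 9 + 1800.0ms (3)

note 4 onset = 15/4b = 2250.0ms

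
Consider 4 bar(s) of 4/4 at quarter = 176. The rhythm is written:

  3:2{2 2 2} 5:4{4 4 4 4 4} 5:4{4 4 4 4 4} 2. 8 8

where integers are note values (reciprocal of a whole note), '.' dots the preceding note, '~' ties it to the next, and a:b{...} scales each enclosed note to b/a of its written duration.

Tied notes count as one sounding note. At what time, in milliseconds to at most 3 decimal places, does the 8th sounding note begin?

note 8 onset = 36/5b = 2454.545ms

1. 0.0ms @ 0 + 454.545ms (4/3)
2. 454.545ms @ 4/3 + 454.545ms (4/3)
3. 909.091ms @ 8/3 + 454.545ms (4/3)
4. 1363.636ms @ 4 + 272.727ms (4/5)
5. 1636.364ms @ 24/5 + 272.727ms (4/5)
6. 1909.091ms @ 28/5 + 272.727ms (4/5)
7. 2181.818ms @ 32/5 + 272.727ms (4/5)
8. 2454.545ms @ 36/5 + 272.727ms (4/5)
9. 2727.273ms @ 8 + 272.727ms (4/5)
10. 3000.0ms @ 44/5 + 272.727ms (4/5)
11. 3272.727ms @ 48/5 + 272.727ms (4/5)
12. 3545.455ms @ 52/5 + 272.727ms (4/5)
13. 3818.182ms @ 56/5 + 272.727ms (4/5)
14. 4090.909ms @ 12 + 1022.727ms (3)
15. 5113.636ms @ 15 + 170.455ms (1/2)
16. 5284.091ms @ 31/2 + 170.455ms (1/2)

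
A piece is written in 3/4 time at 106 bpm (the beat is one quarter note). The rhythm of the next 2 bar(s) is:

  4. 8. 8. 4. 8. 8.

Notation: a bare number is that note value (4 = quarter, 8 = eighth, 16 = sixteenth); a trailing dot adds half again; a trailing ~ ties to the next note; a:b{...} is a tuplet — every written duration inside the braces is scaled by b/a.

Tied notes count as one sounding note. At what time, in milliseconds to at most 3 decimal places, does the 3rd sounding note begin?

note 3 onset = 9/4b = 1273.585ms

1. 0.0ms @ 0 + 849.057ms (3/2)
2. 849.057ms @ 3/2 + 424.528ms (3/4)
3. 1273.585ms @ 9/4 + 424.528ms (3/4)
4. 1698.113ms @ 3 + 849.057ms (3/2)
5. 2547.17ms @ 9/2 + 424.528ms (3/4)
6. 2971.698ms @ 21/4 + 424.528ms (3/4)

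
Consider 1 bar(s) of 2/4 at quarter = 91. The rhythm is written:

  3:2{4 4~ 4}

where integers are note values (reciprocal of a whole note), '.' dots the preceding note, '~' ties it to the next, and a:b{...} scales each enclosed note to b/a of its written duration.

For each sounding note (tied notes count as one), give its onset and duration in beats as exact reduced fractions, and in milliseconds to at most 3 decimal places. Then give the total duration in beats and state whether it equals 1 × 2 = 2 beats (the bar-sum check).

1) 0.0ms=0b +439.56ms=2/3b
2) 439.56ms=2/3b +879.121ms=4/3b
Σ=2b of 2 (91bpm 2/4) — PASS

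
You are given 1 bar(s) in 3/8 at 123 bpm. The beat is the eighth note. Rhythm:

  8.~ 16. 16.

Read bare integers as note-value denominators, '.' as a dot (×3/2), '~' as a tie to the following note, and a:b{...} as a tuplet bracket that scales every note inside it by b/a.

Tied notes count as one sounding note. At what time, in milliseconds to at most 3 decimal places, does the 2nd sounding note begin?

1. 0.0ms @ 0 + 1097.561ms (9/4)
2. 1097.561ms @ 9/4 + 365.854ms (3/4)

note 2 onset = 9/4b = 1097.561ms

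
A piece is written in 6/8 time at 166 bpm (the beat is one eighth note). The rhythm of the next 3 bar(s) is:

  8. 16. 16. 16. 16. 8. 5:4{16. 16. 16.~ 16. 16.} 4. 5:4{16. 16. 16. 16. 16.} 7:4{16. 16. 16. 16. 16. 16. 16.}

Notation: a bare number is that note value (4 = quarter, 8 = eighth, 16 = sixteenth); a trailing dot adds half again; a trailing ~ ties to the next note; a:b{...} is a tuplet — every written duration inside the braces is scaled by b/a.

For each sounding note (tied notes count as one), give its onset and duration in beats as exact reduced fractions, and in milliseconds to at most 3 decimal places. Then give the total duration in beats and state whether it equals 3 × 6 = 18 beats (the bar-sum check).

1) 0.0ms=0b +542.169ms=3/2b
2) 542.169ms=3/2b +271.084ms=3/4b
3) 813.253ms=9/4b +271.084ms=3/4b
4) 1084.337ms=3b +271.084ms=3/4b
5) 1355.422ms=15/4b +271.084ms=3/4b
6) 1626.506ms=9/2b +542.169ms=3/2b
7) 2168.675ms=6b +216.867ms=3/5b
8) 2385.542ms=33/5b +216.867ms=3/5b
9) 2602.41ms=36/5b +433.735ms=6/5b
10) 3036.145ms=42/5b +216.867ms=3/5b
11) 3253.012ms=9b +1084.337ms=3b
12) 4337.349ms=12b +216.867ms=3/5b
13) 4554.217ms=63/5b +216.867ms=3/5b
14) 4771.084ms=66/5b +216.867ms=3/5b
15) 4987.952ms=69/5b +216.867ms=3/5b
16) 5204.819ms=72/5b +216.867ms=3/5b
17) 5421.687ms=15b +154.905ms=3/7b
18) 5576.592ms=108/7b +154.905ms=3/7b
19) 5731.497ms=111/7b +154.905ms=3/7b
20) 5886.403ms=114/7b +154.905ms=3/7b
21) 6041.308ms=117/7b +154.905ms=3/7b
22) 6196.213ms=120/7b +154.905ms=3/7b
23) 6351.119ms=123/7b +154.905ms=3/7b
Σ=18b of 18 (166bpm 6/8) — PASS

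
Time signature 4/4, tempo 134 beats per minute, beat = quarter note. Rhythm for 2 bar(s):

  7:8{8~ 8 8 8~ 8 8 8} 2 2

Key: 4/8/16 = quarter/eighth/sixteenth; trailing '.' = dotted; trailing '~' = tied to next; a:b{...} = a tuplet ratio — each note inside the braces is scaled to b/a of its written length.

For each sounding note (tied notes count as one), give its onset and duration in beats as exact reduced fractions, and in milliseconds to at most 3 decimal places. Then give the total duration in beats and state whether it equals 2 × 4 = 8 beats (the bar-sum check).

1) 0.0ms=0b +511.727ms=8/7b
2) 511.727ms=8/7b +255.864ms=4/7b
3) 767.591ms=12/7b +511.727ms=8/7b
4) 1279.318ms=20/7b +255.864ms=4/7b
5) 1535.181ms=24/7b +255.864ms=4/7b
6) 1791.045ms=4b +895.522ms=2b
7) 2686.567ms=6b +895.522ms=2b
Σ=8b of 8 (134bpm 4/4) — PASS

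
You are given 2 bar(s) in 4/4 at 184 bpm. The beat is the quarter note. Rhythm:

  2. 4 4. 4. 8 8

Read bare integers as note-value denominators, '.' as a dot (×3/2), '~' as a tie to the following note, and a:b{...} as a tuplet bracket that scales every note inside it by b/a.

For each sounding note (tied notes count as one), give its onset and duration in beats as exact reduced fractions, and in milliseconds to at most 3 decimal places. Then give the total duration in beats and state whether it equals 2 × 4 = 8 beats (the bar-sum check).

1) 0.0ms=0b +978.261ms=3b
2) 978.261ms=3b +326.087ms=1b
3) 1304.348ms=4b +489.13ms=3/2b
4) 1793.478ms=11/2b +489.13ms=3/2b
5) 2282.609ms=7b +163.043ms=1/2b
6) 2445.652ms=15/2b +163.043ms=1/2b
Σ=8b of 8 (184bpm 4/4) — PASS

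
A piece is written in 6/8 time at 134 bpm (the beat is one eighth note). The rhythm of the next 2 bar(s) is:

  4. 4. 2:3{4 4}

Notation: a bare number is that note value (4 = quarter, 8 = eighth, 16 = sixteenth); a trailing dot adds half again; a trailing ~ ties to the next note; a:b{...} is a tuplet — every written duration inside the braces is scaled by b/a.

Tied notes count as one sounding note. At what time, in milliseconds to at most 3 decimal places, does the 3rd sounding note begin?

1. 0.0ms @ 0 + 1343.284ms (3)
2. 1343.284ms @ 3 + 1343.284ms (3)
3. 2686.567ms @ 6 + 1343.284ms (3)
4. 4029.851ms @ 9 + 1343.284ms (3)

note 3 onset = 6b = 2686.567ms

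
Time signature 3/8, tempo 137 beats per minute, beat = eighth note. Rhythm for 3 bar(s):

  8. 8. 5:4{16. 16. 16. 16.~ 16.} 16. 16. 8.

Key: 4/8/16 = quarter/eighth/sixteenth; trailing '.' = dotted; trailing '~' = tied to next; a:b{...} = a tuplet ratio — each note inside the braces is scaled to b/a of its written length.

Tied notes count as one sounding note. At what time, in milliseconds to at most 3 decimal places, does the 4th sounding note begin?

1. 0.0ms @ 0 + 656.934ms (3/2)
2. 656.934ms @ 3/2 + 656.934ms (3/2)
3. 1313.869ms @ 3 + 262.774ms (3/5)
4. 1576.642ms @ 18/5 + 262.774ms (3/5)
5. 1839.416ms @ 21/5 + 262.774ms (3/5)
6. 2102.19ms @ 24/5 + 525.547ms (6/5)
7. 2627.737ms @ 6 + 328.467ms (3/4)
8. 2956.204ms @ 27/4 + 328.467ms (3/4)
9. 3284.672ms @ 15/2 + 656.934ms (3/2)

note 4 onset = 18/5b = 1576.642ms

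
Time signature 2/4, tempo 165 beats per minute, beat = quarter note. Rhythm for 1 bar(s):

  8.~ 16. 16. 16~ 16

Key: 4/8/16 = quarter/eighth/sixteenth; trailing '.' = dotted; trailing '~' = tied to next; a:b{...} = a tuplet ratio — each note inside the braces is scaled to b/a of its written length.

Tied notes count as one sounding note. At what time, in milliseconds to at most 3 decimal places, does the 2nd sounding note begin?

1. 0.0ms @ 0 + 409.091ms (9/8)
2. 409.091ms @ 9/8 + 136.364ms (3/8)
3. 545.455ms @ 3/2 + 181.818ms (1/2)

note 2 onset = 9/8b = 409.091ms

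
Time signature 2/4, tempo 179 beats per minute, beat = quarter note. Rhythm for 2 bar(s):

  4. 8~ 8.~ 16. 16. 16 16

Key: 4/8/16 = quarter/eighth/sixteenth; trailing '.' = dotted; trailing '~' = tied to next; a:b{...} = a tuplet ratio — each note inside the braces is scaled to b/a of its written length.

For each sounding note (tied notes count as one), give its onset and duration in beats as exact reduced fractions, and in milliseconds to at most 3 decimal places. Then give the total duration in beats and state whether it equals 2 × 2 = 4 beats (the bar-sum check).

1) 0.0ms=0b +502.793ms=3/2b
2) 502.793ms=3/2b +544.693ms=13/8b
3) 1047.486ms=25/8b +125.698ms=3/8b
4) 1173.184ms=7/2b +83.799ms=1/4b
5) 1256.983ms=15/4b +83.799ms=1/4b
Σ=4b of 4 (179bpm 2/4) — PASS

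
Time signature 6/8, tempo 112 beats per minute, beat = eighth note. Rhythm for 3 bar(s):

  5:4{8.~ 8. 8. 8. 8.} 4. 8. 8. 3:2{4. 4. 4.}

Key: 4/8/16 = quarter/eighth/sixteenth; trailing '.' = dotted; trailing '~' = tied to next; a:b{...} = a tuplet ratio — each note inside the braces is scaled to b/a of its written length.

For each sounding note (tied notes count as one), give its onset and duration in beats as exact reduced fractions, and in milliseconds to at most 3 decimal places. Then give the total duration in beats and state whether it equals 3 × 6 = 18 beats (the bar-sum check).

1) 0.0ms=0b +1285.714ms=12/5b
2) 1285.714ms=12/5b +642.857ms=6/5b
3) 1928.571ms=18/5b +642.857ms=6/5b
4) 2571.429ms=24/5b +642.857ms=6/5b
5) 3214.286ms=6b +1607.143ms=3b
6) 4821.429ms=9b +803.571ms=3/2b
7) 5625.0ms=21/2b +803.571ms=3/2b
8) 6428.571ms=12b +1071.429ms=2b
9) 7500.0ms=14b +1071.429ms=2b
10) 8571.429ms=16b +1071.429ms=2b
Σ=18b of 18 (112bpm 6/8) — PASS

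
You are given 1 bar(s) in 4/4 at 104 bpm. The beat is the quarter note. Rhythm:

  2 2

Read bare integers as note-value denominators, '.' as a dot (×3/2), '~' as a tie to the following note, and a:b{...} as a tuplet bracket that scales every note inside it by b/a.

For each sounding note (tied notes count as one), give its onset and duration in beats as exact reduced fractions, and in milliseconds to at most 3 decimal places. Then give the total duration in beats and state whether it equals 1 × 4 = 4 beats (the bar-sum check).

1) 0.0ms=0b +1153.846ms=2b
2) 1153.846ms=2b +1153.846ms=2b
Σ=4b of 4 (104bpm 4/4) — PASS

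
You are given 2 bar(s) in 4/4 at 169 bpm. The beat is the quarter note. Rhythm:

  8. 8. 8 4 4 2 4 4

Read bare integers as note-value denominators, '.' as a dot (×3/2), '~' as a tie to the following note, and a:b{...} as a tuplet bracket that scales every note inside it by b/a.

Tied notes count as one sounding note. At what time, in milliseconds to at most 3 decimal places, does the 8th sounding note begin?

note 8 onset = 7b = 2485.207ms

1. 0.0ms @ 0 + 266.272ms (3/4)
2. 266.272ms @ 3/4 + 266.272ms (3/4)
3. 532.544ms @ 3/2 + 177.515ms (1/2)
4. 710.059ms @ 2 + 355.03ms (1)
5. 1065.089ms @ 3 + 355.03ms (1)
6. 1420.118ms @ 4 + 710.059ms (2)
7. 2130.178ms @ 6 + 355.03ms (1)
8. 2485.207ms @ 7 + 355.03ms (1)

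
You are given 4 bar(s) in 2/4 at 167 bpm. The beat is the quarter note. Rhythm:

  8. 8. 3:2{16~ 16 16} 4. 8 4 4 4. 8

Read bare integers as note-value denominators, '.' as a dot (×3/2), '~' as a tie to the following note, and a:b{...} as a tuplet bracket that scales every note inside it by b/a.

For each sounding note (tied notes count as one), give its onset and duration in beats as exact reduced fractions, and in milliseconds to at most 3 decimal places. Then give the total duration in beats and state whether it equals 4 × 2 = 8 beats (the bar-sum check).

1) 0.0ms=0b +269.461ms=3/4b
2) 269.461ms=3/4b +269.461ms=3/4b
3) 538.922ms=3/2b +119.76ms=1/3b
4) 658.683ms=11/6b +59.88ms=1/6b
5) 718.563ms=2b +538.922ms=3/2b
6) 1257.485ms=7/2b +179.641ms=1/2b
7) 1437.126ms=4b +359.281ms=1b
8) 1796.407ms=5b +359.281ms=1b
9) 2155.689ms=6b +538.922ms=3/2b
10) 2694.611ms=15/2b +179.641ms=1/2b
Σ=8b of 8 (167bpm 2/4) — PASS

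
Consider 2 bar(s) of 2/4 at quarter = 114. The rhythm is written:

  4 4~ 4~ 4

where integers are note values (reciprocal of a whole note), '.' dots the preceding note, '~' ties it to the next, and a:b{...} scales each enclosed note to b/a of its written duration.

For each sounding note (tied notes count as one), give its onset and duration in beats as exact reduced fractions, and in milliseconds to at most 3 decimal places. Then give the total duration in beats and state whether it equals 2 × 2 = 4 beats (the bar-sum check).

1) 0.0ms=0b +526.316ms=1b
2) 526.316ms=1b +1578.947ms=3b
Σ=4b of 4 (114bpm 2/4) — PASS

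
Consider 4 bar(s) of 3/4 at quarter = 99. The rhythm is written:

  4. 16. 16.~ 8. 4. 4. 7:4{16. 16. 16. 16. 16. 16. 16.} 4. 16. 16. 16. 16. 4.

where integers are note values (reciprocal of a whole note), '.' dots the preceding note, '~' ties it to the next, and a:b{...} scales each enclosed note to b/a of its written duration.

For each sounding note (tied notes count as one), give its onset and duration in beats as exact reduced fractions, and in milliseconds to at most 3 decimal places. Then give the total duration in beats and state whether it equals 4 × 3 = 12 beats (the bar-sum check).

1) 0.0ms=0b +909.091ms=3/2b
2) 909.091ms=3/2b +227.273ms=3/8b
3) 1136.364ms=15/8b +681.818ms=9/8b
4) 1818.182ms=3b +909.091ms=3/2b
5) 2727.273ms=9/2b +909.091ms=3/2b
6) 3636.364ms=6b +129.87ms=3/14b
7) 3766.234ms=87/14b +129.87ms=3/14b
8) 3896.104ms=45/7b +129.87ms=3/14b
9) 4025.974ms=93/14b +129.87ms=3/14b
10) 4155.844ms=48/7b +129.87ms=3/14b
11) 4285.714ms=99/14b +129.87ms=3/14b
12) 4415.584ms=51/7b +129.87ms=3/14b
13) 4545.455ms=15/2b +909.091ms=3/2b
14) 5454.545ms=9b +227.273ms=3/8b
15) 5681.818ms=75/8b +227.273ms=3/8b
16) 5909.091ms=39/4b +227.273ms=3/8b
17) 6136.364ms=81/8b +227.273ms=3/8b
18) 6363.636ms=21/2b +909.091ms=3/2b
Σ=12b of 12 (99bpm 3/4) — PASS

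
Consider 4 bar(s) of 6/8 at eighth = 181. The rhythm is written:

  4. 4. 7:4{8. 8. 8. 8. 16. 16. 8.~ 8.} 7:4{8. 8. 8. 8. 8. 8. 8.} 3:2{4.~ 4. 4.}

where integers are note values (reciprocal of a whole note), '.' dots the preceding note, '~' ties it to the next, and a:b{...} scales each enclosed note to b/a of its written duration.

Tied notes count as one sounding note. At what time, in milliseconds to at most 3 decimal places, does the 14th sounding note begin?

note 14 onset = 108/7b = 5114.444ms

1. 0.0ms @ 0 + 994.475ms (3)
2. 994.475ms @ 3 + 994.475ms (3)
3. 1988.95ms @ 6 + 284.136ms (6/7)
4. 2273.086ms @ 48/7 + 284.136ms (6/7)
5. 2557.222ms @ 54/7 + 284.136ms (6/7)
6. 2841.358ms @ 60/7 + 284.136ms (6/7)
7. 3125.493ms @ 66/7 + 142.068ms (3/7)
8. 3267.561ms @ 69/7 + 142.068ms (3/7)
9. 3409.629ms @ 72/7 + 568.272ms (12/7)
10. 3977.901ms @ 12 + 284.136ms (6/7)
11. 4262.036ms @ 90/7 + 284.136ms (6/7)
12. 4546.172ms @ 96/7 + 284.136ms (6/7)
13. 4830.308ms @ 102/7 + 284.136ms (6/7)
14. 5114.444ms @ 108/7 + 284.136ms (6/7)
15. 5398.579ms @ 114/7 + 284.136ms (6/7)
16. 5682.715ms @ 120/7 + 284.136ms (6/7)
17. 5966.851ms @ 18 + 1325.967ms (4)
18. 7292.818ms @ 22 + 662.983ms (2)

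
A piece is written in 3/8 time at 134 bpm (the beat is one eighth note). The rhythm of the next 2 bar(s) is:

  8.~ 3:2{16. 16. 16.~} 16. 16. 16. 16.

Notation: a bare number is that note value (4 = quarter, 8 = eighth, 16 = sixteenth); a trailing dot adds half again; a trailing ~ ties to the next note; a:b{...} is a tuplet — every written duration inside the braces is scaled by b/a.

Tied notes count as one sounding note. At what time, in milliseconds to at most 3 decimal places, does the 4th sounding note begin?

note 4 onset = 15/4b = 1679.104ms

1. 0.0ms @ 0 + 895.522ms (2)
2. 895.522ms @ 2 + 223.881ms (1/2)
3. 1119.403ms @ 5/2 + 559.701ms (5/4)
4. 1679.104ms @ 15/4 + 335.821ms (3/4)
5. 2014.925ms @ 9/2 + 335.821ms (3/4)
6. 2350.746ms @ 21/4 + 335.821ms (3/4)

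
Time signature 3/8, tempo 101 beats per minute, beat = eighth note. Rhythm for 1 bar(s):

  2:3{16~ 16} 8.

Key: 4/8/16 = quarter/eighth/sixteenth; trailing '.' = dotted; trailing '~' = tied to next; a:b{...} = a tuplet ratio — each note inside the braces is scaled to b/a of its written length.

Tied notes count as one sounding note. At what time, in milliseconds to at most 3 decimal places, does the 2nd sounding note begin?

1. 0.0ms @ 0 + 891.089ms (3/2)
2. 891.089ms @ 3/2 + 891.089ms (3/2)

note 2 onset = 3/2b = 891.089ms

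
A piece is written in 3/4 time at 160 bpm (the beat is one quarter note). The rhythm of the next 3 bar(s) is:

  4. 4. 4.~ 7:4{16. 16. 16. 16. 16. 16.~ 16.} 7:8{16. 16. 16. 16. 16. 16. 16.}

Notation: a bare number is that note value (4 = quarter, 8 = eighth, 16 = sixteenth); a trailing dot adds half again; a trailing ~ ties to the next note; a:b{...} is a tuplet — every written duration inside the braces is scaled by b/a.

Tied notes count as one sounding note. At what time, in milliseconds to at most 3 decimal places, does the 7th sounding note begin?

1. 0.0ms @ 0 + 562.5ms (3/2)
2. 562.5ms @ 3/2 + 562.5ms (3/2)
3. 1125.0ms @ 3 + 642.857ms (12/7)
4. 1767.857ms @ 33/7 + 80.357ms (3/14)
5. 1848.214ms @ 69/14 + 80.357ms (3/14)
6. 1928.571ms @ 36/7 + 80.357ms (3/14)
7. 2008.929ms @ 75/14 + 80.357ms (3/14)
8. 2089.286ms @ 39/7 + 160.714ms (3/7)
9. 2250.0ms @ 6 + 160.714ms (3/7)
10. 2410.714ms @ 45/7 + 160.714ms (3/7)
11. 2571.429ms @ 48/7 + 160.714ms (3/7)
12. 2732.143ms @ 51/7 + 160.714ms (3/7)
13. 2892.857ms @ 54/7 + 160.714ms (3/7)
14. 3053.571ms @ 57/7 + 160.714ms (3/7)
15. 3214.286ms @ 60/7 + 160.714ms (3/7)

note 7 onset = 75/14b = 2008.929ms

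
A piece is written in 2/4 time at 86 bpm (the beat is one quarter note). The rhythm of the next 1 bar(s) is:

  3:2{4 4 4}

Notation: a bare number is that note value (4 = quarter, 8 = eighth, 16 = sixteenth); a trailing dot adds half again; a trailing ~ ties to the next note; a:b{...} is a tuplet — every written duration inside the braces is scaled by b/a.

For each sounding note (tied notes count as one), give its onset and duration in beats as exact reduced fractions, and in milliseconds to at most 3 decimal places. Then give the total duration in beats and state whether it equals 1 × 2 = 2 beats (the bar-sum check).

1) 0.0ms=0b +465.116ms=2/3b
2) 465.116ms=2/3b +465.116ms=2/3b
3) 930.233ms=4/3b +465.116ms=2/3b
Σ=2b of 2 (86bpm 2/4) — PASS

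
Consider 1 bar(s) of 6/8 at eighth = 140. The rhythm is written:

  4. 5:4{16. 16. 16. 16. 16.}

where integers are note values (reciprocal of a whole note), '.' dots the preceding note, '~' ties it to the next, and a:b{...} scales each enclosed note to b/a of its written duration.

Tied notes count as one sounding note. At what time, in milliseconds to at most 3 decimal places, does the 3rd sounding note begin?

note 3 onset = 18/5b = 1542.857ms

1. 0.0ms @ 0 + 1285.714ms (3)
2. 1285.714ms @ 3 + 257.143ms (3/5)
3. 1542.857ms @ 18/5 + 257.143ms (3/5)
4. 1800.0ms @ 21/5 + 257.143ms (3/5)
5. 2057.143ms @ 24/5 + 257.143ms (3/5)
6. 2314.286ms @ 27/5 + 257.143ms (3/5)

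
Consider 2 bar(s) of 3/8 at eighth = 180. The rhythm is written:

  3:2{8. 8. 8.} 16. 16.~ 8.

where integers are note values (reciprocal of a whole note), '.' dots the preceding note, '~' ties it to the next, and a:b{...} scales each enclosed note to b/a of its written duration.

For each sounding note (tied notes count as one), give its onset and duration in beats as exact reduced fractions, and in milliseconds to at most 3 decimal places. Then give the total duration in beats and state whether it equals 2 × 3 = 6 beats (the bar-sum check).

1) 0.0ms=0b +333.333ms=1b
2) 333.333ms=1b +333.333ms=1b
3) 666.667ms=2b +333.333ms=1b
4) 1000.0ms=3b +250.0ms=3/4b
5) 1250.0ms=15/4b +750.0ms=9/4b
Σ=6b of 6 (180bpm 3/8) — PASS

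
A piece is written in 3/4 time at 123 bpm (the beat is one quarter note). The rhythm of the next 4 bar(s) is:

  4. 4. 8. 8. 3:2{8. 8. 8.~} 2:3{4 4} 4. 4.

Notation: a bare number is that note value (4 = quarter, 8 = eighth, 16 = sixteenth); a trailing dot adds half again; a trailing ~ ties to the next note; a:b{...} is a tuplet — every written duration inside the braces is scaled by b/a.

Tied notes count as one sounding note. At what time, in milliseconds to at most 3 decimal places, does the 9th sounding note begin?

1. 0.0ms @ 0 + 731.707ms (3/2)
2. 731.707ms @ 3/2 + 731.707ms (3/2)
3. 1463.415ms @ 3 + 365.854ms (3/4)
4. 1829.268ms @ 15/4 + 365.854ms (3/4)
5. 2195.122ms @ 9/2 + 243.902ms (1/2)
6. 2439.024ms @ 5 + 243.902ms (1/2)
7. 2682.927ms @ 11/2 + 975.61ms (2)
8. 3658.537ms @ 15/2 + 731.707ms (3/2)
9. 4390.244ms @ 9 + 731.707ms (3/2)
10. 5121.951ms @ 21/2 + 731.707ms (3/2)

note 9 onset = 9b = 4390.244ms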